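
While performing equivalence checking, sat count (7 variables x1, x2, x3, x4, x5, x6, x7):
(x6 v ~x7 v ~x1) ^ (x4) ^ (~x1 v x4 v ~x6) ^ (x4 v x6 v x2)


CNF with 4 clauses over 7 vars (128 assignments).
An assignment satisfies CNF iff every clause has >=1 true literal.
Check each row (bits = x1,x2,x3,x4,x5,x6,x7; clause T/F shown):
  row 0 [0000000]: clauses=TFTF -> 0
  row 1 [0000001]: clauses=TFTF -> 0
  row 2 [0000010]: clauses=TFTT -> 0
  row 3 [0000011]: clauses=TFTT -> 0
  row 4 [0000100]: clauses=TFTF -> 0
  (every remaining row is evaluated the same way; all 128 results are listed next)
Full result column, 8 rows per line (x1,x2,x3,x4 fixed per line; x5,x6,x7 runs 000..111 left to right):
  rows 0-7 [x1,x2,x3,x4=0000]: 00000000  (ones: 0)
  rows 8-15 [x1,x2,x3,x4=0001]: 11111111  (ones: 8)
  rows 16-23 [x1,x2,x3,x4=0010]: 00000000  (ones: 0)
  rows 24-31 [x1,x2,x3,x4=0011]: 11111111  (ones: 8)
  rows 32-39 [x1,x2,x3,x4=0100]: 00000000  (ones: 0)
  rows 40-47 [x1,x2,x3,x4=0101]: 11111111  (ones: 8)
  rows 48-55 [x1,x2,x3,x4=0110]: 00000000  (ones: 0)
  rows 56-63 [x1,x2,x3,x4=0111]: 11111111  (ones: 8)
  rows 64-71 [x1,x2,x3,x4=1000]: 00000000  (ones: 0)
  rows 72-79 [x1,x2,x3,x4=1001]: 10111011  (ones: 6)
  rows 80-87 [x1,x2,x3,x4=1010]: 00000000  (ones: 0)
  rows 88-95 [x1,x2,x3,x4=1011]: 10111011  (ones: 6)
  rows 96-103 [x1,x2,x3,x4=1100]: 00000000  (ones: 0)
  rows 104-111 [x1,x2,x3,x4=1101]: 10111011  (ones: 6)
  rows 112-119 [x1,x2,x3,x4=1110]: 00000000  (ones: 0)
  rows 120-127 [x1,x2,x3,x4=1111]: 10111011  (ones: 6)
Satisfying assignments = 0+8+0+8+0+8+0+8+0+6+0+6+0+6+0+6 = 56

56


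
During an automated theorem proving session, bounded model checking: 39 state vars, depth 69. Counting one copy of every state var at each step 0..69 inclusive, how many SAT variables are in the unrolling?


BMC unrolls to depth k, creating one copy of each state var for steps 0..k.
Step count = 69 + 1 = 70 (steps 0 through 69)
Vars per step = 39
Total = 39 * 70 = 2730

2730


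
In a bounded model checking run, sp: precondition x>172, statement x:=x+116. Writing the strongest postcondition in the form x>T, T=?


Formula: sp(P, x:=E) = exists old_x. (x = E[old_x/x]) AND P[old_x/x] (old_x is the value of x before the assignment; eliminate old_x by solving x = E[old_x/x] for old_x)
Step 1: Precondition P: x>172, i.e. old_x > 172
Step 2: Assignment gives x = old_x + 116, so old_x = x - 116
Step 3: Substitute into P: x - 116 > 172
Step 4: Simplify: x > 172+116 = 288

288


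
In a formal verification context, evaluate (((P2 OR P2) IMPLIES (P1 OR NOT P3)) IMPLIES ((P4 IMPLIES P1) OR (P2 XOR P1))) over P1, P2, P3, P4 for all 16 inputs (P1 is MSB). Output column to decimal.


Formula: (((P2 OR P2) IMPLIES (P1 OR NOT P3)) IMPLIES ((P4 IMPLIES P1) OR (P2 XOR P1))) over P1, P2, P3, P4 (16 rows)
Evaluate each row (bits = P1,P2,P3,P4, MSB first):
  row 0 [0000]: (((0 OR 0) IMPLIES (0 OR NOT 0)) IMPLIES ((0 IMPLIES 0) OR (0 XOR 0))) -> 1
  row 1 [0001]: (((0 OR 0) IMPLIES (0 OR NOT 0)) IMPLIES ((1 IMPLIES 0) OR (0 XOR 0))) -> 0
  row 2 [0010]: (((0 OR 0) IMPLIES (0 OR NOT 1)) IMPLIES ((0 IMPLIES 0) OR (0 XOR 0))) -> 1
  row 3 [0011]: (((0 OR 0) IMPLIES (0 OR NOT 1)) IMPLIES ((1 IMPLIES 0) OR (0 XOR 0))) -> 0
  row 4 [0100]: (((1 OR 1) IMPLIES (0 OR NOT 0)) IMPLIES ((0 IMPLIES 0) OR (1 XOR 0))) -> 1
  row 5 [0101]: (((1 OR 1) IMPLIES (0 OR NOT 0)) IMPLIES ((1 IMPLIES 0) OR (1 XOR 0))) -> 1
  row 6 [0110]: (((1 OR 1) IMPLIES (0 OR NOT 1)) IMPLIES ((0 IMPLIES 0) OR (1 XOR 0))) -> 1
  row 7 [0111]: (((1 OR 1) IMPLIES (0 OR NOT 1)) IMPLIES ((1 IMPLIES 0) OR (1 XOR 0))) -> 1
  row 8 [1000]: (((0 OR 0) IMPLIES (1 OR NOT 0)) IMPLIES ((0 IMPLIES 1) OR (0 XOR 1))) -> 1
  row 9 [1001]: (((0 OR 0) IMPLIES (1 OR NOT 0)) IMPLIES ((1 IMPLIES 1) OR (0 XOR 1))) -> 1
  row 10 [1010]: (((0 OR 0) IMPLIES (1 OR NOT 1)) IMPLIES ((0 IMPLIES 1) OR (0 XOR 1))) -> 1
  row 11 [1011]: (((0 OR 0) IMPLIES (1 OR NOT 1)) IMPLIES ((1 IMPLIES 1) OR (0 XOR 1))) -> 1
  row 12 [1100]: (((1 OR 1) IMPLIES (1 OR NOT 0)) IMPLIES ((0 IMPLIES 1) OR (1 XOR 1))) -> 1
  row 13 [1101]: (((1 OR 1) IMPLIES (1 OR NOT 0)) IMPLIES ((1 IMPLIES 1) OR (1 XOR 1))) -> 1
  row 14 [1110]: (((1 OR 1) IMPLIES (1 OR NOT 1)) IMPLIES ((0 IMPLIES 1) OR (1 XOR 1))) -> 1
  row 15 [1111]: (((1 OR 1) IMPLIES (1 OR NOT 1)) IMPLIES ((1 IMPLIES 1) OR (1 XOR 1))) -> 1
Full result column, 4 rows per line (P1,P2 fixed per line; P3,P4 runs 00..11 left to right):
  rows 0-3 [P1,P2=00]: 1010  = hex A
  rows 4-7 [P1,P2=01]: 1111  = hex F
  rows 8-11 [P1,P2=10]: 1111  = hex F
  rows 12-15 [P1,P2=11]: 1111  = hex F
Output column (row 0 .. row 15) = 1010111111111111
Output column grouped in 4s = 1010 1111 1111 1111 = 0xAFFF
Convert to decimal digit by digit (value = value*16 + digit):
  A -> 10
  10*16 + 15 (F) = 175
  175*16 + 15 (F) = 2815
  2815*16 + 15 (F) = 45055
Decimal = 45055

45055


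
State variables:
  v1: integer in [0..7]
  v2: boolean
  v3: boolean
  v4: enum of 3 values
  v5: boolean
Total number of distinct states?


State space = product of domain sizes of all variables.
Domain sizes:
  v1 (integer in [0..7]): 8
  v2 (boolean): 2
  v3 (boolean): 2
  v4 (enum of 3 values): 3
  v5 (boolean): 2
Product = 8 * 2 * 2 * 3 * 2 = 192

192


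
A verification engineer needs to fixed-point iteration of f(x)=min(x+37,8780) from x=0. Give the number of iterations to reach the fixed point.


Step 1: x=0, cap=8780, increment=37
Step 2: x grows by 37 each step until capped at 8780; fixed point is x=8780
Step 3: iterations = ceil(8780/37) = 238

238


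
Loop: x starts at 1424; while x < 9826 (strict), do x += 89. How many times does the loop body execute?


Step 1: x goes from 1424 toward 9826 by 89; the body runs while x<9826, so iterations = ceil((bound-start)/step)
Step 2: Distance=8402
Step 3: ceil(8402/89)=95

95


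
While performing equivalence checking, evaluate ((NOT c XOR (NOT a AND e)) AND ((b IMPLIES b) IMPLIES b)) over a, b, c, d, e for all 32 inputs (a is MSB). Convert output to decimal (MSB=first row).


Formula: ((NOT c XOR (NOT a AND e)) AND ((b IMPLIES b) IMPLIES b)) over a, b, c, d, e (32 rows)
Evaluate each row (bits = a,b,c,d,e, MSB first):
  row 0 [00000]: ((NOT 0 XOR (NOT 0 AND 0)) AND ((0 IMPLIES 0) IMPLIES 0)) -> 0
  row 1 [00001]: ((NOT 0 XOR (NOT 0 AND 1)) AND ((0 IMPLIES 0) IMPLIES 0)) -> 0
  row 2 [00010]: ((NOT 0 XOR (NOT 0 AND 0)) AND ((0 IMPLIES 0) IMPLIES 0)) -> 0
  row 3 [00011]: ((NOT 0 XOR (NOT 0 AND 1)) AND ((0 IMPLIES 0) IMPLIES 0)) -> 0
  row 4 [00100]: ((NOT 1 XOR (NOT 0 AND 0)) AND ((0 IMPLIES 0) IMPLIES 0)) -> 0
  row 5 [00101]: ((NOT 1 XOR (NOT 0 AND 1)) AND ((0 IMPLIES 0) IMPLIES 0)) -> 0
  row 6 [00110]: ((NOT 1 XOR (NOT 0 AND 0)) AND ((0 IMPLIES 0) IMPLIES 0)) -> 0
  row 7 [00111]: ((NOT 1 XOR (NOT 0 AND 1)) AND ((0 IMPLIES 0) IMPLIES 0)) -> 0
  row 8 [01000]: ((NOT 0 XOR (NOT 0 AND 0)) AND ((1 IMPLIES 1) IMPLIES 1)) -> 1
  row 9 [01001]: ((NOT 0 XOR (NOT 0 AND 1)) AND ((1 IMPLIES 1) IMPLIES 1)) -> 0
  row 10 [01010]: ((NOT 0 XOR (NOT 0 AND 0)) AND ((1 IMPLIES 1) IMPLIES 1)) -> 1
  row 11 [01011]: ((NOT 0 XOR (NOT 0 AND 1)) AND ((1 IMPLIES 1) IMPLIES 1)) -> 0
  row 12 [01100]: ((NOT 1 XOR (NOT 0 AND 0)) AND ((1 IMPLIES 1) IMPLIES 1)) -> 0
  row 13 [01101]: ((NOT 1 XOR (NOT 0 AND 1)) AND ((1 IMPLIES 1) IMPLIES 1)) -> 1
  row 14 [01110]: ((NOT 1 XOR (NOT 0 AND 0)) AND ((1 IMPLIES 1) IMPLIES 1)) -> 0
  row 15 [01111]: ((NOT 1 XOR (NOT 0 AND 1)) AND ((1 IMPLIES 1) IMPLIES 1)) -> 1
  row 16 [10000]: ((NOT 0 XOR (NOT 1 AND 0)) AND ((0 IMPLIES 0) IMPLIES 0)) -> 0
  row 17 [10001]: ((NOT 0 XOR (NOT 1 AND 1)) AND ((0 IMPLIES 0) IMPLIES 0)) -> 0
  row 18 [10010]: ((NOT 0 XOR (NOT 1 AND 0)) AND ((0 IMPLIES 0) IMPLIES 0)) -> 0
  row 19 [10011]: ((NOT 0 XOR (NOT 1 AND 1)) AND ((0 IMPLIES 0) IMPLIES 0)) -> 0
  row 20 [10100]: ((NOT 1 XOR (NOT 1 AND 0)) AND ((0 IMPLIES 0) IMPLIES 0)) -> 0
  row 21 [10101]: ((NOT 1 XOR (NOT 1 AND 1)) AND ((0 IMPLIES 0) IMPLIES 0)) -> 0
  row 22 [10110]: ((NOT 1 XOR (NOT 1 AND 0)) AND ((0 IMPLIES 0) IMPLIES 0)) -> 0
  row 23 [10111]: ((NOT 1 XOR (NOT 1 AND 1)) AND ((0 IMPLIES 0) IMPLIES 0)) -> 0
  row 24 [11000]: ((NOT 0 XOR (NOT 1 AND 0)) AND ((1 IMPLIES 1) IMPLIES 1)) -> 1
  row 25 [11001]: ((NOT 0 XOR (NOT 1 AND 1)) AND ((1 IMPLIES 1) IMPLIES 1)) -> 1
  row 26 [11010]: ((NOT 0 XOR (NOT 1 AND 0)) AND ((1 IMPLIES 1) IMPLIES 1)) -> 1
  row 27 [11011]: ((NOT 0 XOR (NOT 1 AND 1)) AND ((1 IMPLIES 1) IMPLIES 1)) -> 1
  row 28 [11100]: ((NOT 1 XOR (NOT 1 AND 0)) AND ((1 IMPLIES 1) IMPLIES 1)) -> 0
  row 29 [11101]: ((NOT 1 XOR (NOT 1 AND 1)) AND ((1 IMPLIES 1) IMPLIES 1)) -> 0
  row 30 [11110]: ((NOT 1 XOR (NOT 1 AND 0)) AND ((1 IMPLIES 1) IMPLIES 1)) -> 0
  row 31 [11111]: ((NOT 1 XOR (NOT 1 AND 1)) AND ((1 IMPLIES 1) IMPLIES 1)) -> 0
Full result column, 4 rows per line (a,b,c fixed per line; d,e runs 00..11 left to right):
  rows 0-3 [a,b,c=000]: 0000  = hex 0
  rows 4-7 [a,b,c=001]: 0000  = hex 0
  rows 8-11 [a,b,c=010]: 1010  = hex A
  rows 12-15 [a,b,c=011]: 0101  = hex 5
  rows 16-19 [a,b,c=100]: 0000  = hex 0
  rows 20-23 [a,b,c=101]: 0000  = hex 0
  rows 24-27 [a,b,c=110]: 1111  = hex F
  rows 28-31 [a,b,c=111]: 0000  = hex 0
Output column (row 0 .. row 31) = 00000000101001010000000011110000
Output column grouped in 4s = 0000 0000 1010 0101 0000 0000 1111 0000 = 0x00A500F0
Convert to decimal digit by digit (value = value*16 + digit):
  0 -> 0
  0*16 + 0 = 0
  0*16 + 10 (A) = 10
  10*16 + 5 = 165
  165*16 + 0 = 2640
  2640*16 + 0 = 42240
  42240*16 + 15 (F) = 675855
  675855*16 + 0 = 10813680
Decimal = 10813680

10813680


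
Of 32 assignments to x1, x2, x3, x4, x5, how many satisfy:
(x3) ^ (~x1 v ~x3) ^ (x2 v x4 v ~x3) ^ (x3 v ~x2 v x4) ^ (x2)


CNF with 5 clauses over 5 vars (32 assignments).
An assignment satisfies CNF iff every clause has >=1 true literal.
Check each row (bits = x1,x2,x3,x4,x5; clause T/F shown):
  row 0 [00000]: clauses=FTTTF -> 0
  row 1 [00001]: clauses=FTTTF -> 0
  row 2 [00010]: clauses=FTTTF -> 0
  row 3 [00011]: clauses=FTTTF -> 0
  row 4 [00100]: clauses=TTFTF -> 0
  row 5 [00101]: clauses=TTFTF -> 0
  row 6 [00110]: clauses=TTTTF -> 0
  row 7 [00111]: clauses=TTTTF -> 0
  row 8 [01000]: clauses=FTTFT -> 0
  row 9 [01001]: clauses=FTTFT -> 0
  row 10 [01010]: clauses=FTTTT -> 0
  row 11 [01011]: clauses=FTTTT -> 0
  row 12 [01100]: clauses=TTTTT -> 1
  row 13 [01101]: clauses=TTTTT -> 1
  row 14 [01110]: clauses=TTTTT -> 1
  row 15 [01111]: clauses=TTTTT -> 1
  row 16 [10000]: clauses=FTTTF -> 0
  row 17 [10001]: clauses=FTTTF -> 0
  row 18 [10010]: clauses=FTTTF -> 0
  row 19 [10011]: clauses=FTTTF -> 0
  row 20 [10100]: clauses=TFFTF -> 0
  row 21 [10101]: clauses=TFFTF -> 0
  row 22 [10110]: clauses=TFTTF -> 0
  row 23 [10111]: clauses=TFTTF -> 0
  row 24 [11000]: clauses=FTTFT -> 0
  row 25 [11001]: clauses=FTTFT -> 0
  row 26 [11010]: clauses=FTTTT -> 0
  row 27 [11011]: clauses=FTTTT -> 0
  row 28 [11100]: clauses=TFTTT -> 0
  row 29 [11101]: clauses=TFTTT -> 0
  row 30 [11110]: clauses=TFTTT -> 0
  row 31 [11111]: clauses=TFTTT -> 0
Full result column, 8 rows per line (x1,x2 fixed per line; x3,x4,x5 runs 000..111 left to right):
  rows 0-7 [x1,x2=00]: 00000000  (ones: 0)
  rows 8-15 [x1,x2=01]: 00001111  (ones: 4)
  rows 16-23 [x1,x2=10]: 00000000  (ones: 0)
  rows 24-31 [x1,x2=11]: 00000000  (ones: 0)
Satisfying assignments = 0+4+0+0 = 4

4


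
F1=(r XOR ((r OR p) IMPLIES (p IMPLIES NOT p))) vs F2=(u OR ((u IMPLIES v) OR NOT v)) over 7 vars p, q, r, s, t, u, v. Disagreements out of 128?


F1 = (r XOR ((r OR p) IMPLIES (p IMPLIES NOT p)))
F2 = (u OR ((u IMPLIES v) OR NOT v))
Evaluate both on each of 128 rows (bits = p,q,r,s,t,u,v):
  row 0 [0000000]: F1=1 F2=1 -> 0
  row 1 [0000001]: F1=1 F2=1 -> 0
  row 2 [0000010]: F1=1 F2=1 -> 0
  row 3 [0000011]: F1=1 F2=1 -> 0
  row 4 [0000100]: F1=1 F2=1 -> 0
  (every remaining row is evaluated the same way; all 128 results are listed next)
Full result column, 8 rows per line (p,q,r,s fixed per line; t,u,v runs 000..111 left to right):
  rows 0-7 [p,q,r,s=0000]: 00000000  (ones: 0)
  rows 8-15 [p,q,r,s=0001]: 00000000  (ones: 0)
  rows 16-23 [p,q,r,s=0010]: 11111111  (ones: 8)
  rows 24-31 [p,q,r,s=0011]: 11111111  (ones: 8)
  rows 32-39 [p,q,r,s=0100]: 00000000  (ones: 0)
  rows 40-47 [p,q,r,s=0101]: 00000000  (ones: 0)
  rows 48-55 [p,q,r,s=0110]: 11111111  (ones: 8)
  rows 56-63 [p,q,r,s=0111]: 11111111  (ones: 8)
  rows 64-71 [p,q,r,s=1000]: 11111111  (ones: 8)
  rows 72-79 [p,q,r,s=1001]: 11111111  (ones: 8)
  rows 80-87 [p,q,r,s=1010]: 00000000  (ones: 0)
  rows 88-95 [p,q,r,s=1011]: 00000000  (ones: 0)
  rows 96-103 [p,q,r,s=1100]: 11111111  (ones: 8)
  rows 104-111 [p,q,r,s=1101]: 11111111  (ones: 8)
  rows 112-119 [p,q,r,s=1110]: 00000000  (ones: 0)
  rows 120-127 [p,q,r,s=1111]: 00000000  (ones: 0)
Disagreements = 0+0+8+8+0+0+8+8+8+8+0+0+8+8+0+0 = 64

64


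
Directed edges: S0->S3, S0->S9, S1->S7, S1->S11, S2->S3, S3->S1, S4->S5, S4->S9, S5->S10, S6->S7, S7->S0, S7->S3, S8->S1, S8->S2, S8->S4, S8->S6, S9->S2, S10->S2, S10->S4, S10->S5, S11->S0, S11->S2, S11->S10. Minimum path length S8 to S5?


BFS layer-by-layer from S8:
  dist 0: {S8}
  dist 1: {S1, S2, S4, S6}
  dist 2: {S3, S5, S7, S9, S11}
  -> S5 reached at distance 2
Shortest path length = 2

2


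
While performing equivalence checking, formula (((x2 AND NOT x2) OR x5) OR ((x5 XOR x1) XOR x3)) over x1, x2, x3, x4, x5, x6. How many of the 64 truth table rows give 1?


Formula: (((x2 AND NOT x2) OR x5) OR ((x5 XOR x1) XOR x3)) over 6 vars (64 rows)
Evaluate each row (x1, x2, x3, x4, x5, x6 as bits, MSB first):
  row 0 [000000]: (((0 AND NOT 0) OR 0) OR ((0 XOR 0) XOR 0)) -> 0
  row 1 [000001]: (((0 AND NOT 0) OR 0) OR ((0 XOR 0) XOR 0)) -> 0
  row 2 [000010]: (((0 AND NOT 0) OR 1) OR ((1 XOR 0) XOR 0)) -> 1
  row 3 [000011]: (((0 AND NOT 0) OR 1) OR ((1 XOR 0) XOR 0)) -> 1
  row 4 [000100]: (((0 AND NOT 0) OR 0) OR ((0 XOR 0) XOR 0)) -> 0
  (every remaining row is evaluated the same way; all 64 results are listed next)
Full result column, 8 rows per line (x1,x2,x3 fixed per line; x4,x5,x6 runs 000..111 left to right):
  rows 0-7 [x1,x2,x3=000]: 00110011  (ones: 4)
  rows 8-15 [x1,x2,x3=001]: 11111111  (ones: 8)
  rows 16-23 [x1,x2,x3=010]: 00110011  (ones: 4)
  rows 24-31 [x1,x2,x3=011]: 11111111  (ones: 8)
  rows 32-39 [x1,x2,x3=100]: 11111111  (ones: 8)
  rows 40-47 [x1,x2,x3=101]: 00110011  (ones: 4)
  rows 48-55 [x1,x2,x3=110]: 11111111  (ones: 8)
  rows 56-63 [x1,x2,x3=111]: 00110011  (ones: 4)
Count of 1-rows = 4+8+4+8+8+4+8+4 = 48

48


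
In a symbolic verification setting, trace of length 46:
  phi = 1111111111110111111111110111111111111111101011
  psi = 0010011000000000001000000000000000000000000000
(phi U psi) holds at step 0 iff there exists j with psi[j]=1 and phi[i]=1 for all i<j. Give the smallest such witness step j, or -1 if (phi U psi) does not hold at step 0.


(phi U psi) at 0: need smallest j with psi[j]=1 and phi[i]=1 for all i in [0,j).
Scan from step 0:
  step 0: phi=1, psi=0 -> continue
  step 1: phi=1, psi=0 -> continue
  step 2: psi=1 and phi held for [0,2) -> witness found
Witness step = 2

2


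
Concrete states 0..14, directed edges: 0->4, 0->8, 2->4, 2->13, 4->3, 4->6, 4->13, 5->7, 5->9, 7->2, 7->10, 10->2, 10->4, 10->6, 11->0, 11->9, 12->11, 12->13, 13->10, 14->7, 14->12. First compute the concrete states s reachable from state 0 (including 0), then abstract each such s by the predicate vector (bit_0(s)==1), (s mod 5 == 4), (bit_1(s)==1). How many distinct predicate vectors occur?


BFS from 0:
Concrete reachable: {0, 2, 3, 4, 6, 8, 10, 13}
Abstract via predicates (bit_0(s)==1), (s mod 5 == 4), (bit_1(s)==1):
  (0,0,0) <- {0, 8}
  (0,0,1) <- {2, 6, 10}
  (0,1,0) <- {4}
  (1,0,0) <- {13}
  (1,0,1) <- {3}
Distinct abstract states = 5

5


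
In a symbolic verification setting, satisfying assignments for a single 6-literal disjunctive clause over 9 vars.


Step 1: Total=2^9=512
Step 2: Unsat when all 6 false: 2^3=8
Step 3: Sat=512-8=504

504


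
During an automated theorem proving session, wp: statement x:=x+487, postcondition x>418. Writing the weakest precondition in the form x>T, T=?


Formula: wp(x:=E, P) = P[E/x] (substitute E for x in postcondition)
Step 1: Postcondition: x>418
Step 2: Substitute x+487 for x: x+487>418
Step 3: Solve for x: x > 418-487 = -69

-69


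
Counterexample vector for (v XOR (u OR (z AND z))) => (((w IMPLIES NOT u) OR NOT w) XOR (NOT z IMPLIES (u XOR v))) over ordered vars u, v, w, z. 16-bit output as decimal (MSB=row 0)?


F1 = (v XOR (u OR (z AND z)))
F2 = (((w IMPLIES NOT u) OR NOT w) XOR (NOT z IMPLIES (u XOR v)))
Counterexample to F1=>F2 is where F1=1 and F2=0.
Evaluate each row (bits = u,v,w,z, MSB first):
  row 0 [0000]: F1=0 F2=1 -> F1&~F2 -> 0
  row 1 [0001]: F1=1 F2=0 -> F1&~F2 -> 1
  row 2 [0010]: F1=0 F2=1 -> F1&~F2 -> 0
  row 3 [0011]: F1=1 F2=0 -> F1&~F2 -> 1
  row 4 [0100]: F1=1 F2=0 -> F1&~F2 -> 1
  row 5 [0101]: F1=0 F2=0 -> F1&~F2 -> 0
  row 6 [0110]: F1=1 F2=0 -> F1&~F2 -> 1
  row 7 [0111]: F1=0 F2=0 -> F1&~F2 -> 0
  row 8 [1000]: F1=1 F2=0 -> F1&~F2 -> 1
  row 9 [1001]: F1=1 F2=0 -> F1&~F2 -> 1
  row 10 [1010]: F1=1 F2=1 -> F1&~F2 -> 0
  row 11 [1011]: F1=1 F2=1 -> F1&~F2 -> 0
  row 12 [1100]: F1=0 F2=1 -> F1&~F2 -> 0
  row 13 [1101]: F1=0 F2=0 -> F1&~F2 -> 0
  row 14 [1110]: F1=0 F2=0 -> F1&~F2 -> 0
  row 15 [1111]: F1=0 F2=1 -> F1&~F2 -> 0
Full result column, 4 rows per line (u,v fixed per line; w,z runs 00..11 left to right):
  rows 0-3 [u,v=00]: 0101  = hex 5
  rows 4-7 [u,v=01]: 1010  = hex A
  rows 8-11 [u,v=10]: 1100  = hex C
  rows 12-15 [u,v=11]: 0000  = hex 0
Counterexample vector (row 0 .. row 15) = 0101101011000000
Output column grouped in 4s = 0101 1010 1100 0000 = 0x5AC0
Convert to decimal digit by digit (value = value*16 + digit):
  5 -> 5
  5*16 + 10 (A) = 90
  90*16 + 12 (C) = 1452
  1452*16 + 0 = 23232
Decimal = 23232

23232


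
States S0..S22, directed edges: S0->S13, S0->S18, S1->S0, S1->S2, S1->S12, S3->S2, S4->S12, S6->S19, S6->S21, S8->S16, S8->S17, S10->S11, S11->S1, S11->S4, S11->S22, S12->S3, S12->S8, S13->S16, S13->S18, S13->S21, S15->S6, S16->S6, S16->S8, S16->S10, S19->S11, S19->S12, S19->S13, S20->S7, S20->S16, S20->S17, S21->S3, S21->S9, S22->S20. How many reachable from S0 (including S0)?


BFS from S0:
  layer 0: {S0}
  layer 1: {S13, S18}
  layer 2: {S16, S21}
  layer 3: {S3, S6, S8, S9, S10}
  layer 4: {S2, S11, S17, S19}
  layer 5: {S1, S4, S12, S22}
  layer 6: {S20}
  layer 7: {S7}
Reachable set: {S0, S1, S2, S3, S4, S6, S7, S8, S9, S10, S11, S12, S13, S16, S17, S18, S19, S20, S21, S22}
Count = 20

20


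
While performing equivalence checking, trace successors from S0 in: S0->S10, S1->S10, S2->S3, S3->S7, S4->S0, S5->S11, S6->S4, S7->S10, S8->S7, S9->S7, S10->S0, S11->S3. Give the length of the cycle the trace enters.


Trace from S0 until a state repeats:
  S0 -> S10 -> S0
S0 first seen at step 0, revisited at step 2.
Cycle length = 2 - 0 = 2

2


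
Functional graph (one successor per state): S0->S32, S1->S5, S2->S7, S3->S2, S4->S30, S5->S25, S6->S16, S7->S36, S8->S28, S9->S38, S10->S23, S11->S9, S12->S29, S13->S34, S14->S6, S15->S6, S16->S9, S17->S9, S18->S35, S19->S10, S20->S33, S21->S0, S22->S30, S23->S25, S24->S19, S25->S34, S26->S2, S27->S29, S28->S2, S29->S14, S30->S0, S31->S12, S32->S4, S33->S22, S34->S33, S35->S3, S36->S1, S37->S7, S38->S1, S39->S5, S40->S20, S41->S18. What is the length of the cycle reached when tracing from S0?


Trace from S0 until a state repeats:
  S0 -> S32 -> S4 -> S30 -> S0
S0 first seen at step 0, revisited at step 4.
Cycle length = 4 - 0 = 4

4


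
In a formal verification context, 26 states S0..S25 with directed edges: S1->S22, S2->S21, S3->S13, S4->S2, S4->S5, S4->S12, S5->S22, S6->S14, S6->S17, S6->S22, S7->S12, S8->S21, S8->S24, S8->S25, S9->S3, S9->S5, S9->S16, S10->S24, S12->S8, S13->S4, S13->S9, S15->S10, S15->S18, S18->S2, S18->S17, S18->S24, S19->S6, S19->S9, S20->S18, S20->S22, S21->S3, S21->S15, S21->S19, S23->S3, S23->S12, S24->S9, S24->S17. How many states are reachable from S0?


BFS from S0:
  layer 0: {S0}
Reachable set: {S0}
Count = 1

1


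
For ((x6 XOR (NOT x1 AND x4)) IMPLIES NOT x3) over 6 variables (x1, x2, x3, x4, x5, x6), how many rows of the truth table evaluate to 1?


Formula: ((x6 XOR (NOT x1 AND x4)) IMPLIES NOT x3) over 6 vars (64 rows)
Evaluate each row (x1, x2, x3, x4, x5, x6 as bits, MSB first):
  row 0 [000000]: ((0 XOR (NOT 0 AND 0)) IMPLIES NOT 0) -> 1
  row 1 [000001]: ((1 XOR (NOT 0 AND 0)) IMPLIES NOT 0) -> 1
  row 2 [000010]: ((0 XOR (NOT 0 AND 0)) IMPLIES NOT 0) -> 1
  row 3 [000011]: ((1 XOR (NOT 0 AND 0)) IMPLIES NOT 0) -> 1
  row 4 [000100]: ((0 XOR (NOT 0 AND 1)) IMPLIES NOT 0) -> 1
  (every remaining row is evaluated the same way; all 64 results are listed next)
Full result column, 8 rows per line (x1,x2,x3 fixed per line; x4,x5,x6 runs 000..111 left to right):
  rows 0-7 [x1,x2,x3=000]: 11111111  (ones: 8)
  rows 8-15 [x1,x2,x3=001]: 10100101  (ones: 4)
  rows 16-23 [x1,x2,x3=010]: 11111111  (ones: 8)
  rows 24-31 [x1,x2,x3=011]: 10100101  (ones: 4)
  rows 32-39 [x1,x2,x3=100]: 11111111  (ones: 8)
  rows 40-47 [x1,x2,x3=101]: 10101010  (ones: 4)
  rows 48-55 [x1,x2,x3=110]: 11111111  (ones: 8)
  rows 56-63 [x1,x2,x3=111]: 10101010  (ones: 4)
Count of 1-rows = 8+4+8+4+8+4+8+4 = 48

48


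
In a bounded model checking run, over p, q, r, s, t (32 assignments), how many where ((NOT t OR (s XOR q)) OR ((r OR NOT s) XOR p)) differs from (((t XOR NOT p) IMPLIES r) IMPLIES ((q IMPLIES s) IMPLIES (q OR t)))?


F1 = ((NOT t OR (s XOR q)) OR ((r OR NOT s) XOR p))
F2 = (((t XOR NOT p) IMPLIES r) IMPLIES ((q IMPLIES s) IMPLIES (q OR t)))
Evaluate both on each of 32 rows (bits = p,q,r,s,t):
  row 0 [00000]: F1=1 F2=1 -> 0
  row 1 [00001]: F1=1 F2=1 -> 0
  row 2 [00010]: F1=1 F2=1 -> 0
  row 3 [00011]: F1=1 F2=1 -> 0
  row 4 [00100]: F1=1 F2=0 (differ) -> 1
  row 5 [00101]: F1=1 F2=1 -> 0
  row 6 [00110]: F1=1 F2=0 (differ) -> 1
  row 7 [00111]: F1=1 F2=1 -> 0
  row 8 [01000]: F1=1 F2=1 -> 0
  row 9 [01001]: F1=1 F2=1 -> 0
  row 10 [01010]: F1=1 F2=1 -> 0
  row 11 [01011]: F1=0 F2=1 (differ) -> 1
  row 12 [01100]: F1=1 F2=1 -> 0
  row 13 [01101]: F1=1 F2=1 -> 0
  row 14 [01110]: F1=1 F2=1 -> 0
  row 15 [01111]: F1=1 F2=1 -> 0
  row 16 [10000]: F1=1 F2=0 (differ) -> 1
  row 17 [10001]: F1=0 F2=1 (differ) -> 1
  row 18 [10010]: F1=1 F2=0 (differ) -> 1
  row 19 [10011]: F1=1 F2=1 -> 0
  row 20 [10100]: F1=1 F2=0 (differ) -> 1
  row 21 [10101]: F1=0 F2=1 (differ) -> 1
  row 22 [10110]: F1=1 F2=0 (differ) -> 1
  row 23 [10111]: F1=1 F2=1 -> 0
  row 24 [11000]: F1=1 F2=1 -> 0
  row 25 [11001]: F1=1 F2=1 -> 0
  row 26 [11010]: F1=1 F2=1 -> 0
  row 27 [11011]: F1=1 F2=1 -> 0
  row 28 [11100]: F1=1 F2=1 -> 0
  row 29 [11101]: F1=1 F2=1 -> 0
  row 30 [11110]: F1=1 F2=1 -> 0
  row 31 [11111]: F1=0 F2=1 (differ) -> 1
Full result column, 8 rows per line (p,q fixed per line; r,s,t runs 000..111 left to right):
  rows 0-7 [p,q=00]: 00001010  (ones: 2)
  rows 8-15 [p,q=01]: 00010000  (ones: 1)
  rows 16-23 [p,q=10]: 11101110  (ones: 6)
  rows 24-31 [p,q=11]: 00000001  (ones: 1)
Disagreements = 2+1+6+1 = 10

10


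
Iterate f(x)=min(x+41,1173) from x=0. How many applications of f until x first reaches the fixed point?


Step 1: x=0, cap=1173, increment=41
Step 2: x grows by 41 each step until capped at 1173; fixed point is x=1173
Step 3: iterations = ceil(1173/41) = 29

29


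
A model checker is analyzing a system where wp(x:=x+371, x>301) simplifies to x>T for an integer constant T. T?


Formula: wp(x:=E, P) = P[E/x] (substitute E for x in postcondition)
Step 1: Postcondition: x>301
Step 2: Substitute x+371 for x: x+371>301
Step 3: Solve for x: x > 301-371 = -70

-70


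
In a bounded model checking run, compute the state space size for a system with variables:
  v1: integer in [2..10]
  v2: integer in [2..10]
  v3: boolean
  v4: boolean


State space = product of domain sizes of all variables.
Domain sizes:
  v1 (integer in [2..10]): 9
  v2 (integer in [2..10]): 9
  v3 (boolean): 2
  v4 (boolean): 2
Product = 9 * 9 * 2 * 2 = 324

324


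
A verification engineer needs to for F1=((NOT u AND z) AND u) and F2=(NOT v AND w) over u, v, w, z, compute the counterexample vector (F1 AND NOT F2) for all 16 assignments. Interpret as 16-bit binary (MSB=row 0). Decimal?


F1 = ((NOT u AND z) AND u)
F2 = (NOT v AND w)
Counterexample to F1=>F2 is where F1=1 and F2=0.
Evaluate each row (bits = u,v,w,z, MSB first):
  row 0 [0000]: F1=0 F2=0 -> F1&~F2 -> 0
  row 1 [0001]: F1=0 F2=0 -> F1&~F2 -> 0
  row 2 [0010]: F1=0 F2=1 -> F1&~F2 -> 0
  row 3 [0011]: F1=0 F2=1 -> F1&~F2 -> 0
  row 4 [0100]: F1=0 F2=0 -> F1&~F2 -> 0
  row 5 [0101]: F1=0 F2=0 -> F1&~F2 -> 0
  row 6 [0110]: F1=0 F2=0 -> F1&~F2 -> 0
  row 7 [0111]: F1=0 F2=0 -> F1&~F2 -> 0
  row 8 [1000]: F1=0 F2=0 -> F1&~F2 -> 0
  row 9 [1001]: F1=0 F2=0 -> F1&~F2 -> 0
  row 10 [1010]: F1=0 F2=1 -> F1&~F2 -> 0
  row 11 [1011]: F1=0 F2=1 -> F1&~F2 -> 0
  row 12 [1100]: F1=0 F2=0 -> F1&~F2 -> 0
  row 13 [1101]: F1=0 F2=0 -> F1&~F2 -> 0
  row 14 [1110]: F1=0 F2=0 -> F1&~F2 -> 0
  row 15 [1111]: F1=0 F2=0 -> F1&~F2 -> 0
Full result column, 4 rows per line (u,v fixed per line; w,z runs 00..11 left to right):
  rows 0-3 [u,v=00]: 0000  = hex 0
  rows 4-7 [u,v=01]: 0000  = hex 0
  rows 8-11 [u,v=10]: 0000  = hex 0
  rows 12-15 [u,v=11]: 0000  = hex 0
Counterexample vector (row 0 .. row 15) = 0000000000000000
Output column grouped in 4s = 0000 0000 0000 0000 = 0x0000
Convert to decimal digit by digit (value = value*16 + digit):
  0 -> 0
  0*16 + 0 = 0
  0*16 + 0 = 0
  0*16 + 0 = 0
Decimal = 0

0


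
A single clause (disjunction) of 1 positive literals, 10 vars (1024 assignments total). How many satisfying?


Step 1: Total=2^10=1024
Step 2: Unsat when all 1 false: 2^9=512
Step 3: Sat=1024-512=512

512


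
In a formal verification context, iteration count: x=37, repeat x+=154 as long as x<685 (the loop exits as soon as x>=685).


Step 1: x goes from 37 toward 685 by 154; the body runs while x<685, so iterations = ceil((bound-start)/step)
Step 2: Distance=648
Step 3: ceil(648/154)=5

5


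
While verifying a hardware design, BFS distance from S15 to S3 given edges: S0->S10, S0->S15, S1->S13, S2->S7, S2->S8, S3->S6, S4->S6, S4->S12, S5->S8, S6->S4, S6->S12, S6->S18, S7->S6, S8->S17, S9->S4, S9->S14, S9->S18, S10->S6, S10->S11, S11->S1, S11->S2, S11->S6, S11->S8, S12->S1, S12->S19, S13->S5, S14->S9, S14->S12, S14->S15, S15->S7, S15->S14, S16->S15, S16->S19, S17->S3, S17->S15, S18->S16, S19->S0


BFS layer-by-layer from S15:
  dist 0: {S15}
  dist 1: {S7, S14}
  dist 2: {S6, S9, S12}
  dist 3: {S1, S4, S18, S19}
  dist 4: {S0, S13, S16}
  dist 5: {S5, S10}
  dist 6: {S8, S11}
  dist 7: {S2, S17}
  dist 8: {S3}
  -> S3 reached at distance 8
Shortest path length = 8

8


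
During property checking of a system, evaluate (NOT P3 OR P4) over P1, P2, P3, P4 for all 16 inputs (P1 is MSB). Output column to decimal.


Formula: (NOT P3 OR P4) over P1, P2, P3, P4 (16 rows)
Evaluate each row (bits = P1,P2,P3,P4, MSB first):
  row 0 [0000]: (NOT 0 OR 0) -> 1
  row 1 [0001]: (NOT 0 OR 1) -> 1
  row 2 [0010]: (NOT 1 OR 0) -> 0
  row 3 [0011]: (NOT 1 OR 1) -> 1
  row 4 [0100]: (NOT 0 OR 0) -> 1
  row 5 [0101]: (NOT 0 OR 1) -> 1
  row 6 [0110]: (NOT 1 OR 0) -> 0
  row 7 [0111]: (NOT 1 OR 1) -> 1
  row 8 [1000]: (NOT 0 OR 0) -> 1
  row 9 [1001]: (NOT 0 OR 1) -> 1
  row 10 [1010]: (NOT 1 OR 0) -> 0
  row 11 [1011]: (NOT 1 OR 1) -> 1
  row 12 [1100]: (NOT 0 OR 0) -> 1
  row 13 [1101]: (NOT 0 OR 1) -> 1
  row 14 [1110]: (NOT 1 OR 0) -> 0
  row 15 [1111]: (NOT 1 OR 1) -> 1
Full result column, 4 rows per line (P1,P2 fixed per line; P3,P4 runs 00..11 left to right):
  rows 0-3 [P1,P2=00]: 1101  = hex D
  rows 4-7 [P1,P2=01]: 1101  = hex D
  rows 8-11 [P1,P2=10]: 1101  = hex D
  rows 12-15 [P1,P2=11]: 1101  = hex D
Output column (row 0 .. row 15) = 1101110111011101
Output column grouped in 4s = 1101 1101 1101 1101 = 0xDDDD
Convert to decimal digit by digit (value = value*16 + digit):
  D -> 13
  13*16 + 13 (D) = 221
  221*16 + 13 (D) = 3549
  3549*16 + 13 (D) = 56797
Decimal = 56797

56797


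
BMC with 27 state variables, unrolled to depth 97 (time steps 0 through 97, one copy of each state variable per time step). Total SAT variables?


BMC unrolls to depth k, creating one copy of each state var for steps 0..k.
Step count = 97 + 1 = 98 (steps 0 through 97)
Vars per step = 27
Total = 27 * 98 = 2646

2646


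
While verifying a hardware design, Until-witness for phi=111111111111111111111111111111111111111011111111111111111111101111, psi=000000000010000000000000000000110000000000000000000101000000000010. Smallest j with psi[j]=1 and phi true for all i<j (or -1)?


(phi U psi) at 0: need smallest j with psi[j]=1 and phi[i]=1 for all i in [0,j).
Scan from step 0:
  step 0: phi=1, psi=0 -> continue
  step 1: phi=1, psi=0 -> continue
  step 2: phi=1, psi=0 -> continue
  step 3: phi=1, psi=0 -> continue
  step 10: psi=1 and phi held for [0,10) -> witness found
Witness step = 10

10


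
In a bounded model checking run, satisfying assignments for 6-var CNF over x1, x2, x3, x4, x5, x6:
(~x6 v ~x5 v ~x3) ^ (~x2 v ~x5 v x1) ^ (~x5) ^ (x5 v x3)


CNF with 4 clauses over 6 vars (64 assignments).
An assignment satisfies CNF iff every clause has >=1 true literal.
Check each row (bits = x1,x2,x3,x4,x5,x6; clause T/F shown):
  row 0 [000000]: clauses=TTTF -> 0
  row 1 [000001]: clauses=TTTF -> 0
  row 2 [000010]: clauses=TTFT -> 0
  row 3 [000011]: clauses=TTFT -> 0
  row 4 [000100]: clauses=TTTF -> 0
  (every remaining row is evaluated the same way; all 64 results are listed next)
Full result column, 8 rows per line (x1,x2,x3 fixed per line; x4,x5,x6 runs 000..111 left to right):
  rows 0-7 [x1,x2,x3=000]: 00000000  (ones: 0)
  rows 8-15 [x1,x2,x3=001]: 11001100  (ones: 4)
  rows 16-23 [x1,x2,x3=010]: 00000000  (ones: 0)
  rows 24-31 [x1,x2,x3=011]: 11001100  (ones: 4)
  rows 32-39 [x1,x2,x3=100]: 00000000  (ones: 0)
  rows 40-47 [x1,x2,x3=101]: 11001100  (ones: 4)
  rows 48-55 [x1,x2,x3=110]: 00000000  (ones: 0)
  rows 56-63 [x1,x2,x3=111]: 11001100  (ones: 4)
Satisfying assignments = 0+4+0+4+0+4+0+4 = 16

16


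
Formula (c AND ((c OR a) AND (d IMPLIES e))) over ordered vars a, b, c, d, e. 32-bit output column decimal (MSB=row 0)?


Formula: (c AND ((c OR a) AND (d IMPLIES e))) over a, b, c, d, e (32 rows)
Evaluate each row (bits = a,b,c,d,e, MSB first):
  row 0 [00000]: (0 AND ((0 OR 0) AND (0 IMPLIES 0))) -> 0
  row 1 [00001]: (0 AND ((0 OR 0) AND (0 IMPLIES 1))) -> 0
  row 2 [00010]: (0 AND ((0 OR 0) AND (1 IMPLIES 0))) -> 0
  row 3 [00011]: (0 AND ((0 OR 0) AND (1 IMPLIES 1))) -> 0
  row 4 [00100]: (1 AND ((1 OR 0) AND (0 IMPLIES 0))) -> 1
  row 5 [00101]: (1 AND ((1 OR 0) AND (0 IMPLIES 1))) -> 1
  row 6 [00110]: (1 AND ((1 OR 0) AND (1 IMPLIES 0))) -> 0
  row 7 [00111]: (1 AND ((1 OR 0) AND (1 IMPLIES 1))) -> 1
  row 8 [01000]: (0 AND ((0 OR 0) AND (0 IMPLIES 0))) -> 0
  row 9 [01001]: (0 AND ((0 OR 0) AND (0 IMPLIES 1))) -> 0
  row 10 [01010]: (0 AND ((0 OR 0) AND (1 IMPLIES 0))) -> 0
  row 11 [01011]: (0 AND ((0 OR 0) AND (1 IMPLIES 1))) -> 0
  row 12 [01100]: (1 AND ((1 OR 0) AND (0 IMPLIES 0))) -> 1
  row 13 [01101]: (1 AND ((1 OR 0) AND (0 IMPLIES 1))) -> 1
  row 14 [01110]: (1 AND ((1 OR 0) AND (1 IMPLIES 0))) -> 0
  row 15 [01111]: (1 AND ((1 OR 0) AND (1 IMPLIES 1))) -> 1
  row 16 [10000]: (0 AND ((0 OR 1) AND (0 IMPLIES 0))) -> 0
  row 17 [10001]: (0 AND ((0 OR 1) AND (0 IMPLIES 1))) -> 0
  row 18 [10010]: (0 AND ((0 OR 1) AND (1 IMPLIES 0))) -> 0
  row 19 [10011]: (0 AND ((0 OR 1) AND (1 IMPLIES 1))) -> 0
  row 20 [10100]: (1 AND ((1 OR 1) AND (0 IMPLIES 0))) -> 1
  row 21 [10101]: (1 AND ((1 OR 1) AND (0 IMPLIES 1))) -> 1
  row 22 [10110]: (1 AND ((1 OR 1) AND (1 IMPLIES 0))) -> 0
  row 23 [10111]: (1 AND ((1 OR 1) AND (1 IMPLIES 1))) -> 1
  row 24 [11000]: (0 AND ((0 OR 1) AND (0 IMPLIES 0))) -> 0
  row 25 [11001]: (0 AND ((0 OR 1) AND (0 IMPLIES 1))) -> 0
  row 26 [11010]: (0 AND ((0 OR 1) AND (1 IMPLIES 0))) -> 0
  row 27 [11011]: (0 AND ((0 OR 1) AND (1 IMPLIES 1))) -> 0
  row 28 [11100]: (1 AND ((1 OR 1) AND (0 IMPLIES 0))) -> 1
  row 29 [11101]: (1 AND ((1 OR 1) AND (0 IMPLIES 1))) -> 1
  row 30 [11110]: (1 AND ((1 OR 1) AND (1 IMPLIES 0))) -> 0
  row 31 [11111]: (1 AND ((1 OR 1) AND (1 IMPLIES 1))) -> 1
Full result column, 4 rows per line (a,b,c fixed per line; d,e runs 00..11 left to right):
  rows 0-3 [a,b,c=000]: 0000  = hex 0
  rows 4-7 [a,b,c=001]: 1101  = hex D
  rows 8-11 [a,b,c=010]: 0000  = hex 0
  rows 12-15 [a,b,c=011]: 1101  = hex D
  rows 16-19 [a,b,c=100]: 0000  = hex 0
  rows 20-23 [a,b,c=101]: 1101  = hex D
  rows 24-27 [a,b,c=110]: 0000  = hex 0
  rows 28-31 [a,b,c=111]: 1101  = hex D
Output column (row 0 .. row 31) = 00001101000011010000110100001101
Output column grouped in 4s = 0000 1101 0000 1101 0000 1101 0000 1101 = 0x0D0D0D0D
Convert to decimal digit by digit (value = value*16 + digit):
  0 -> 0
  0*16 + 13 (D) = 13
  13*16 + 0 = 208
  208*16 + 13 (D) = 3341
  3341*16 + 0 = 53456
  53456*16 + 13 (D) = 855309
  855309*16 + 0 = 13684944
  13684944*16 + 13 (D) = 218959117
Decimal = 218959117

218959117


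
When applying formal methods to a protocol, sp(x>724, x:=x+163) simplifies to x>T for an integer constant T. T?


Formula: sp(P, x:=E) = exists old_x. (x = E[old_x/x]) AND P[old_x/x] (old_x is the value of x before the assignment; eliminate old_x by solving x = E[old_x/x] for old_x)
Step 1: Precondition P: x>724, i.e. old_x > 724
Step 2: Assignment gives x = old_x + 163, so old_x = x - 163
Step 3: Substitute into P: x - 163 > 724
Step 4: Simplify: x > 724+163 = 887

887


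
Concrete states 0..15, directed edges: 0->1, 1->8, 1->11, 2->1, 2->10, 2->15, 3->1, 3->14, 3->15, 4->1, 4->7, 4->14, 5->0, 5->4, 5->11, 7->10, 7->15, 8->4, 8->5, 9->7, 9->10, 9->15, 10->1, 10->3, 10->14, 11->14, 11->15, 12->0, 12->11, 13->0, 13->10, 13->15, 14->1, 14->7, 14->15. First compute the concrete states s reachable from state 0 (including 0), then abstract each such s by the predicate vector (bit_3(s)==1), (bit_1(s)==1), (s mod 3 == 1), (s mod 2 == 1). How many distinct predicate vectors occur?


BFS from 0:
Concrete reachable: {0, 1, 3, 4, 5, 7, 8, 10, 11, 14, 15}
Abstract via predicates (bit_3(s)==1), (bit_1(s)==1), (s mod 3 == 1), (s mod 2 == 1):
  (0,0,0,0) <- {0}
  (0,0,0,1) <- {5}
  (0,0,1,0) <- {4}
  (0,0,1,1) <- {1}
  (0,1,0,1) <- {3}
  (0,1,1,1) <- {7}
  (1,0,0,0) <- {8}
  (1,1,0,0) <- {14}
  (1,1,0,1) <- {11, 15}
  (1,1,1,0) <- {10}
Distinct abstract states = 10

10


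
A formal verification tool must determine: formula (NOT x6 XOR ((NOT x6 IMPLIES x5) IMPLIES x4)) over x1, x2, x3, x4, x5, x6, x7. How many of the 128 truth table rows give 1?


Formula: (NOT x6 XOR ((NOT x6 IMPLIES x5) IMPLIES x4)) over 7 vars (128 rows)
Evaluate each row (x1, x2, x3, x4, x5, x6, x7 as bits, MSB first):
  row 0 [0000000]: (NOT 0 XOR ((NOT 0 IMPLIES 0) IMPLIES 0)) -> 0
  row 1 [0000001]: (NOT 0 XOR ((NOT 0 IMPLIES 0) IMPLIES 0)) -> 0
  row 2 [0000010]: (NOT 1 XOR ((NOT 1 IMPLIES 0) IMPLIES 0)) -> 0
  row 3 [0000011]: (NOT 1 XOR ((NOT 1 IMPLIES 0) IMPLIES 0)) -> 0
  row 4 [0000100]: (NOT 0 XOR ((NOT 0 IMPLIES 1) IMPLIES 0)) -> 1
  (every remaining row is evaluated the same way; all 128 results are listed next)
Full result column, 8 rows per line (x1,x2,x3,x4 fixed per line; x5,x6,x7 runs 000..111 left to right):
  rows 0-7 [x1,x2,x3,x4=0000]: 00001100  (ones: 2)
  rows 8-15 [x1,x2,x3,x4=0001]: 00110011  (ones: 4)
  rows 16-23 [x1,x2,x3,x4=0010]: 00001100  (ones: 2)
  rows 24-31 [x1,x2,x3,x4=0011]: 00110011  (ones: 4)
  rows 32-39 [x1,x2,x3,x4=0100]: 00001100  (ones: 2)
  rows 40-47 [x1,x2,x3,x4=0101]: 00110011  (ones: 4)
  rows 48-55 [x1,x2,x3,x4=0110]: 00001100  (ones: 2)
  rows 56-63 [x1,x2,x3,x4=0111]: 00110011  (ones: 4)
  rows 64-71 [x1,x2,x3,x4=1000]: 00001100  (ones: 2)
  rows 72-79 [x1,x2,x3,x4=1001]: 00110011  (ones: 4)
  rows 80-87 [x1,x2,x3,x4=1010]: 00001100  (ones: 2)
  rows 88-95 [x1,x2,x3,x4=1011]: 00110011  (ones: 4)
  rows 96-103 [x1,x2,x3,x4=1100]: 00001100  (ones: 2)
  rows 104-111 [x1,x2,x3,x4=1101]: 00110011  (ones: 4)
  rows 112-119 [x1,x2,x3,x4=1110]: 00001100  (ones: 2)
  rows 120-127 [x1,x2,x3,x4=1111]: 00110011  (ones: 4)
Count of 1-rows = 2+4+2+4+2+4+2+4+2+4+2+4+2+4+2+4 = 48

48


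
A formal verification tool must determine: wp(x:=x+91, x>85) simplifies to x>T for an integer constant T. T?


Formula: wp(x:=E, P) = P[E/x] (substitute E for x in postcondition)
Step 1: Postcondition: x>85
Step 2: Substitute x+91 for x: x+91>85
Step 3: Solve for x: x > 85-91 = -6

-6


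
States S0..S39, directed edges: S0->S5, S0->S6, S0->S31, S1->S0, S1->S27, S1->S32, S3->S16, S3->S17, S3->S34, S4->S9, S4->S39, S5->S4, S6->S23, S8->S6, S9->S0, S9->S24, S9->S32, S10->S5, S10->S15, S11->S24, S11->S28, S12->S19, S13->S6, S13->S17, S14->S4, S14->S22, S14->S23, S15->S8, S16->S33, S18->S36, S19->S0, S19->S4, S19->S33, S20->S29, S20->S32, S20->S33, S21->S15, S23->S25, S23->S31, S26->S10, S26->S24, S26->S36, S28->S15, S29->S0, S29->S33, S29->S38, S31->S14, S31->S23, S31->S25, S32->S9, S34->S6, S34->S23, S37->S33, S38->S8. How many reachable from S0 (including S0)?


BFS from S0:
  layer 0: {S0}
  layer 1: {S5, S6, S31}
  layer 2: {S4, S14, S23, S25}
  layer 3: {S9, S22, S39}
  layer 4: {S24, S32}
Reachable set: {S0, S4, S5, S6, S9, S14, S22, S23, S24, S25, S31, S32, S39}
Count = 13

13


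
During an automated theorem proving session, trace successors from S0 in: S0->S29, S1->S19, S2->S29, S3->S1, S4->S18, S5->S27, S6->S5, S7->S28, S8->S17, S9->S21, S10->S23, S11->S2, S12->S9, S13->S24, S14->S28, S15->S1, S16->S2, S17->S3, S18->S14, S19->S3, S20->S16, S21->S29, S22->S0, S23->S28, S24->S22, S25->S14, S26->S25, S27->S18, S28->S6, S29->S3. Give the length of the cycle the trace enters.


Trace from S0 until a state repeats:
  S0 -> S29 -> S3 -> S1 -> S19 -> S3
S3 first seen at step 2, revisited at step 5.
Cycle length = 5 - 2 = 3

3


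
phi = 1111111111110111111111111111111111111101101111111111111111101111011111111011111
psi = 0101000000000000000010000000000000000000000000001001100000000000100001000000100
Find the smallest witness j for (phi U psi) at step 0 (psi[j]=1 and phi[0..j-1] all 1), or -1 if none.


(phi U psi) at 0: need smallest j with psi[j]=1 and phi[i]=1 for all i in [0,j).
Scan from step 0:
  step 0: phi=1, psi=0 -> continue
  step 1: psi=1 and phi held for [0,1) -> witness found
Witness step = 1

1


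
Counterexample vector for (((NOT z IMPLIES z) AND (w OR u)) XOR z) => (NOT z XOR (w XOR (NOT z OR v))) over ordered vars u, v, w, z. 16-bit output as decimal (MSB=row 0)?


F1 = (((NOT z IMPLIES z) AND (w OR u)) XOR z)
F2 = (NOT z XOR (w XOR (NOT z OR v)))
Counterexample to F1=>F2 is where F1=1 and F2=0.
Evaluate each row (bits = u,v,w,z, MSB first):
  row 0 [0000]: F1=0 F2=0 -> F1&~F2 -> 0
  row 1 [0001]: F1=1 F2=0 -> F1&~F2 -> 1
  row 2 [0010]: F1=0 F2=1 -> F1&~F2 -> 0
  row 3 [0011]: F1=0 F2=1 -> F1&~F2 -> 0
  row 4 [0100]: F1=0 F2=0 -> F1&~F2 -> 0
  row 5 [0101]: F1=1 F2=1 -> F1&~F2 -> 0
  row 6 [0110]: F1=0 F2=1 -> F1&~F2 -> 0
  row 7 [0111]: F1=0 F2=0 -> F1&~F2 -> 0
  row 8 [1000]: F1=0 F2=0 -> F1&~F2 -> 0
  row 9 [1001]: F1=0 F2=0 -> F1&~F2 -> 0
  row 10 [1010]: F1=0 F2=1 -> F1&~F2 -> 0
  row 11 [1011]: F1=0 F2=1 -> F1&~F2 -> 0
  row 12 [1100]: F1=0 F2=0 -> F1&~F2 -> 0
  row 13 [1101]: F1=0 F2=1 -> F1&~F2 -> 0
  row 14 [1110]: F1=0 F2=1 -> F1&~F2 -> 0
  row 15 [1111]: F1=0 F2=0 -> F1&~F2 -> 0
Full result column, 4 rows per line (u,v fixed per line; w,z runs 00..11 left to right):
  rows 0-3 [u,v=00]: 0100  = hex 4
  rows 4-7 [u,v=01]: 0000  = hex 0
  rows 8-11 [u,v=10]: 0000  = hex 0
  rows 12-15 [u,v=11]: 0000  = hex 0
Counterexample vector (row 0 .. row 15) = 0100000000000000
Output column grouped in 4s = 0100 0000 0000 0000 = 0x4000
Convert to decimal digit by digit (value = value*16 + digit):
  4 -> 4
  4*16 + 0 = 64
  64*16 + 0 = 1024
  1024*16 + 0 = 16384
Decimal = 16384

16384


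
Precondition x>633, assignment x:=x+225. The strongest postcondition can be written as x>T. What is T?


Formula: sp(P, x:=E) = exists old_x. (x = E[old_x/x]) AND P[old_x/x] (old_x is the value of x before the assignment; eliminate old_x by solving x = E[old_x/x] for old_x)
Step 1: Precondition P: x>633, i.e. old_x > 633
Step 2: Assignment gives x = old_x + 225, so old_x = x - 225
Step 3: Substitute into P: x - 225 > 633
Step 4: Simplify: x > 633+225 = 858

858
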